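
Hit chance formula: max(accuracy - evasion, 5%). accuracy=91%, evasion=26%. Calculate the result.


accuracy - evasion = 91 - 26 = 65
Apply floor: max(65, 5) = 65
Hit chance = 65%

65%


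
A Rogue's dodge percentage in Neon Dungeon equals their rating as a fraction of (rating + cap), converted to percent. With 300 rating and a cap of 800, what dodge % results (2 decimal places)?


dodge% = 300 / (300 + 800) * 100
= 300 / 1100 * 100
= 0.272727 * 100
= 27.27%

27.27%


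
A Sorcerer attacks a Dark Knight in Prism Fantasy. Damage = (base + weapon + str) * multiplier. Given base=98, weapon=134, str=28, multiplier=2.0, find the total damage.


Sum base + weapon + str = 98 + 134 + 28 = 260
Multiply by 2.0:
260 * 2.0 = 520.0

520.0 damage


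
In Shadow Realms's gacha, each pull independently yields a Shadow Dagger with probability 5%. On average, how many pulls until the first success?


Expected pulls for a geometric distribution = 1/p = 100 / rate%
= 100 / 5
= 20.0

20.0 pulls


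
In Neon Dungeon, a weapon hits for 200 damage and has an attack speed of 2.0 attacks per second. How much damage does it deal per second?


DPS = damage * attack_speed
= 200 * 2.0
= 400.0

400.0 DPS


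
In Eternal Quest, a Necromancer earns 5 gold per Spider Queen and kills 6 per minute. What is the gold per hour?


Gold per minute = 5 * 6 = 30
Gold per hour = 30 * 60 = 1800

1800 gold/hour


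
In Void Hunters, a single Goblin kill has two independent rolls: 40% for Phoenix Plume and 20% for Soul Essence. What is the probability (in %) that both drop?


For independent events, P(both) = P(A) * P(B)
= 40% * 20%
= 800 / 100 %
= 8.0%

8.0%


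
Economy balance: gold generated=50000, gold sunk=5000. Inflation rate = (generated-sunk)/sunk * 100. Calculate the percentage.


Net gold = 50000 - 5000 = 45000
Inflation rate = net / sunk * 100 = 45000 / 5000 * 100
= 9.0 * 100
= 900.00%

900.00%


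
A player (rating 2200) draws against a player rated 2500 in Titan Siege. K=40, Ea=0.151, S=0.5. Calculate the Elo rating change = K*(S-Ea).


Elo update: delta = K * (S - Ea), where S = 0.5 (draws)
S - Ea = 0.5 - 0.151 = 0.349
Rating change = 40 * 0.349
= 13.96

13.96 rating points


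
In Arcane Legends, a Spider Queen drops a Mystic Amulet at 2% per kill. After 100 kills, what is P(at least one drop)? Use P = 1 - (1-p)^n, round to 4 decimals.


P(at least one) = 1 - P(none) = 1 - (1-p)^n
p = 2/100 = 0.02
1 - p = 0.98
(1 - p)^100 = 0.98^100 = 0.132620
P(at least one) = 1 - 0.132620 = 0.8674

0.8674


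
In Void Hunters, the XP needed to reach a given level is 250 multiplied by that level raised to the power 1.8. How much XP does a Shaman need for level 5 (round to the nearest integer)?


XP = 250 * level^1.8
Substitute level = 5:
XP = 250 * 5^1.8
= 250 * 18.1195
= 4530

4530 XP


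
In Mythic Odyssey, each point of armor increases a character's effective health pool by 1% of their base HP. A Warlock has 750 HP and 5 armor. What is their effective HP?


EHP = 750 * (1 + 5/100)
= 750 * (1 + 0.05)
= 750 * 1.05
= 787.5

787.5 EHP


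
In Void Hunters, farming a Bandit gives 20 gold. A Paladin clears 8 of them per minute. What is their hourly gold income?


Gold per minute = 20 * 8 = 160
Gold per hour = 160 * 60 = 9600

9600 gold/hour


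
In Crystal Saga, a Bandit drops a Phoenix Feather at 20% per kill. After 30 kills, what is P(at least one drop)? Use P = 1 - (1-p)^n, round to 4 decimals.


P(at least one) = 1 - P(none) = 1 - (1-p)^n
p = 20/100 = 0.2
1 - p = 0.8
(1 - p)^30 = 0.8^30 = 0.001238
P(at least one) = 1 - 0.001238 = 0.9988

0.9988


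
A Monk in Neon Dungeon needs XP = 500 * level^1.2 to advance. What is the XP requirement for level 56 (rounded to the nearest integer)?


XP = 500 * level^1.2
Substitute level = 56:
XP = 500 * 56^1.2
= 500 * 125.2638
= 62632

62632 XP


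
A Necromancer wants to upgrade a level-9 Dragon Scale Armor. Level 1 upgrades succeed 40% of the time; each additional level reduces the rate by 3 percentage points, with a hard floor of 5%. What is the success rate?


raw_rate = 40 - 3 * (9 - 1)
= 40 - 3 * 8
= 40 - 24
= 16
Apply floor: max(16, 5) = 16%

16%


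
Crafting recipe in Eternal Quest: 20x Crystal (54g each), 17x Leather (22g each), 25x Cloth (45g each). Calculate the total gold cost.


Cost breakdown:
  Crystal: 20 * 54 = 1080
  Leather: 17 * 22 = 374
  Cloth: 25 * 45 = 1125
Total = 1080 + 374 + 1125 = 2579

2579 gold


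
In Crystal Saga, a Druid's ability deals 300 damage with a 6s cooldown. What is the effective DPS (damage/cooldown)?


DPS = damage / cooldown
= 300 / 6
= 50.00

50.00 DPS


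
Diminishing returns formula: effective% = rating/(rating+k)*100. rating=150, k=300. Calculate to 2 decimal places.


effective% = rating / (rating + k) * 100
= 150 / (150 + 300) * 100
= 150 / 450 * 100
= 0.333333 * 100
= 33.33%

33.33%


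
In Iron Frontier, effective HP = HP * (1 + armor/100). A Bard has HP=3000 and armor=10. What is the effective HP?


EHP = 3000 * (1 + 10/100)
= 3000 * (1 + 0.1)
= 3000 * 1.1
= 3300.0

3300.0 EHP


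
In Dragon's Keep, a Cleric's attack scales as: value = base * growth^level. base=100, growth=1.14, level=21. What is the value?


value = base * growth^level
= 100 * 1.14^21
= 100 * 15.667578
= 1566.76

1566.76 attack


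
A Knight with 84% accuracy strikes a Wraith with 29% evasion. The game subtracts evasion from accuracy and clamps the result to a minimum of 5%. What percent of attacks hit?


accuracy - evasion = 84 - 29 = 55
Apply floor: max(55, 5) = 55
Hit chance = 55%

55%


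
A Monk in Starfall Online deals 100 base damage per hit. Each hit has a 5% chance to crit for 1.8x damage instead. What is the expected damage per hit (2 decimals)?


E[dmg] = base * (1 + crit_chance * (crit_mult - 1))
cc as decimal = 5/100 = 0.05
cm - 1 = 1.8 - 1 = 0.8
Bonus factor = 0.05 * 0.8 = 0.04
Total multiplier = 1 + 0.04 = 1.04
Expected damage = 100 * 1.04 = 104.00

104.00 damage


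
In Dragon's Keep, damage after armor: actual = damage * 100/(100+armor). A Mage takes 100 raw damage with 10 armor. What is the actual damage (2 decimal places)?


actual = 100 * 100 / (100 + 10)
= 100 * 100 / 110
= 10000 / 110
= 90.91

90.91 damage


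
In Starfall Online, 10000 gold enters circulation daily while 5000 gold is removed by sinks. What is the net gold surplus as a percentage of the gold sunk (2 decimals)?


Net gold = 10000 - 5000 = 5000
Inflation rate = net / sunk * 100 = 5000 / 5000 * 100
= 1.0 * 100
= 100.00%

100.00%


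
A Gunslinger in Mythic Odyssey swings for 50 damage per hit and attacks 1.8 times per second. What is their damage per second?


DPS = damage * attack_speed
= 50 * 1.8
= 90.0

90.0 DPS


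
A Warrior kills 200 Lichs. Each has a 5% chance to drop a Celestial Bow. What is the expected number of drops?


Expected drops = kills * (drop_rate / 100)
= 200 * (5 / 100)
= 200 * 0.05
= 10.0

10.0 drops


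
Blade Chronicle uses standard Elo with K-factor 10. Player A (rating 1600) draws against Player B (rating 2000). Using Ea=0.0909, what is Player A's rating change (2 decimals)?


Elo update: delta = K * (S - Ea), where S = 0.5 (draws)
S - Ea = 0.5 - 0.0909 = 0.4091
Rating change = 10 * 0.4091
= 4.09

4.09 rating points


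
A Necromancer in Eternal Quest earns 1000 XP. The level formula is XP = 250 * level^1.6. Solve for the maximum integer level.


XP = 250 * level^1.6, so level = (XP / 250)^(1/1.6)
= (1000 / 250)^(1/1.6)
= 4.0^0.625
= 2.3784
Floor: level = 2

level 2


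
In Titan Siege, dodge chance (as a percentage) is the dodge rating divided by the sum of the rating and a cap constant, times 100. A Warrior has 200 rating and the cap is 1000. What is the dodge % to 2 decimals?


dodge% = 200 / (200 + 1000) * 100
= 200 / 1200 * 100
= 0.166667 * 100
= 16.67%

16.67%


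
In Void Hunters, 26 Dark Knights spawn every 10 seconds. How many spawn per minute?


Spawns per minute = count * (60 / interval)
= 26 * (60 / 10)
= 26 * 6.0
= 156.0

156.0 per minute


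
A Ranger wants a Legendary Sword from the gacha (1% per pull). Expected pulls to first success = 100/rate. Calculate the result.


Expected pulls for a geometric distribution = 1/p = 100 / rate%
= 100 / 1
= 100.0

100.0 pulls


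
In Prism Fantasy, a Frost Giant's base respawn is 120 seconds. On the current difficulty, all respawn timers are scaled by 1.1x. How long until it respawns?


Respawn time = base * multiplier
= 120 * 1.1
= 132.0 seconds

132.0 seconds


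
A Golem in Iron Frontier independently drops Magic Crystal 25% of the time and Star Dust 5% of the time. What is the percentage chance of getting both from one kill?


For independent events, P(both) = P(A) * P(B)
= 25% * 5%
= 125 / 100 %
= 1.25%

1.25%


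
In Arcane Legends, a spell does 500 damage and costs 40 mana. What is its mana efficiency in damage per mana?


Efficiency = damage / mana
= 500 / 40
= 12.50

12.50 dmg/mana


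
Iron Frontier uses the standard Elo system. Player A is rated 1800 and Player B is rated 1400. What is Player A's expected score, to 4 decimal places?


Elo expected score: Ea = 1/(1 + 10^((Rb-Ra)/400))
Rb - Ra = 1400 - 1800 = -400
(Rb-Ra)/400 = -400/400 = -1.0
10^-1.0 = 0.1
Ea = 1/(1 + 0.1) = 1/1.1 = 0.9091

0.9091


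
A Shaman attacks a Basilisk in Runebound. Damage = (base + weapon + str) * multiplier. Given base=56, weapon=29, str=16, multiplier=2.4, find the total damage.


Sum base + weapon + str = 56 + 29 + 16 = 101
Multiply by 2.4:
101 * 2.4 = 242.4

242.4 damage


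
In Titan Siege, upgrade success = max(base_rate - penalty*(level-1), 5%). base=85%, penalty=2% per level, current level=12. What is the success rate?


raw_rate = 85 - 2 * (12 - 1)
= 85 - 2 * 11
= 85 - 22
= 63
Apply floor: max(63, 5) = 63%

63%


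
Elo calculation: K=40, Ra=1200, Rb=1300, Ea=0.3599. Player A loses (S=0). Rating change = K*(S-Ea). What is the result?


Elo update: delta = K * (S - Ea), where S = 0 (loses)
S - Ea = 0 - 0.3599 = -0.3599
Rating change = 40 * -0.3599
= -14.40

-14.40 rating points


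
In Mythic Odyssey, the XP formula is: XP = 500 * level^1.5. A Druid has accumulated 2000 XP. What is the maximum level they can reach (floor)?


XP = 500 * level^1.5, so level = (XP / 500)^(1/1.5)
= (2000 / 500)^(1/1.5)
= 4.0^0.6667
= 2.5198
Floor: level = 2

level 2


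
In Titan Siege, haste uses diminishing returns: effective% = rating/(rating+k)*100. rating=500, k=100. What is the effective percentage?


effective% = rating / (rating + k) * 100
= 500 / (500 + 100) * 100
= 500 / 600 * 100
= 0.833333 * 100
= 83.33%

83.33%


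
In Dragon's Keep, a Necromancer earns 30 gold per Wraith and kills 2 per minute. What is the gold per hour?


Gold per minute = 30 * 2 = 60
Gold per hour = 60 * 60 = 3600

3600 gold/hour


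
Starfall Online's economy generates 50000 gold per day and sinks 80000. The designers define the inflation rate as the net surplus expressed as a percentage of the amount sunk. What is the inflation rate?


Net gold = 50000 - 80000 = -30000
Inflation rate = net / sunk * 100 = -30000 / 80000 * 100
= -0.375 * 100
= -37.50%

-37.50%


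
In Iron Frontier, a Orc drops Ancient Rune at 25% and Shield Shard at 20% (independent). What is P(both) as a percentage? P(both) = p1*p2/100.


For independent events, P(both) = P(A) * P(B)
= 25% * 20%
= 500 / 100 %
= 5.0%

5.0%


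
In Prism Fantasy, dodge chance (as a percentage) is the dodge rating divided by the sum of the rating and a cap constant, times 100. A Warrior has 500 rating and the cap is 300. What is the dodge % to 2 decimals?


dodge% = 500 / (500 + 300) * 100
= 500 / 800 * 100
= 0.625 * 100
= 62.50%

62.50%


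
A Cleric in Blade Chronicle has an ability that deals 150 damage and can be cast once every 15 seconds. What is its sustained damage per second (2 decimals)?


DPS = damage / cooldown
= 150 / 15
= 10.00

10.00 DPS


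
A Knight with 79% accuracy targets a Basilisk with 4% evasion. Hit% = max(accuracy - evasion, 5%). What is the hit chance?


accuracy - evasion = 79 - 4 = 75
Apply floor: max(75, 5) = 75
Hit chance = 75%

75%


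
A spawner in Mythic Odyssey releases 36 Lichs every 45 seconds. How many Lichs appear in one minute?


Spawns per minute = count * (60 / interval)
= 36 * (60 / 45)
= 36 * 1.3333
= 48.0

48.0 per minute


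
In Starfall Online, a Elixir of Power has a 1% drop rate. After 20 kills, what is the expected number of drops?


Expected drops = kills * (drop_rate / 100)
= 20 * (1 / 100)
= 20 * 0.01
= 0.2

0.2 drops


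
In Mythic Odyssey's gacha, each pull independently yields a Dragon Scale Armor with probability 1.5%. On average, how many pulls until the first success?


Expected pulls for a geometric distribution = 1/p = 100 / rate%
= 100 / 1.5
= 66.67

66.67 pulls


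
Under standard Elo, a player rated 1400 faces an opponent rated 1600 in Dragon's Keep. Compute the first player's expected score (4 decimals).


Elo expected score: Ea = 1/(1 + 10^((Rb-Ra)/400))
Rb - Ra = 1600 - 1400 = 200
(Rb-Ra)/400 = 200/400 = 0.5
10^0.5 = 3.162278
Ea = 1/(1 + 3.162278) = 1/4.162278 = 0.2403

0.2403


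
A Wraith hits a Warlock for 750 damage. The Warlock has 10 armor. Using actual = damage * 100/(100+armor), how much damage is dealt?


actual = 750 * 100 / (100 + 10)
= 750 * 100 / 110
= 75000 / 110
= 681.82

681.82 damage


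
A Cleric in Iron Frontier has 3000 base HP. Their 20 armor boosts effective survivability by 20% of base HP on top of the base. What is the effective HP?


EHP = 3000 * (1 + 20/100)
= 3000 * (1 + 0.2)
= 3000 * 1.2
= 3600.0

3600.0 EHP


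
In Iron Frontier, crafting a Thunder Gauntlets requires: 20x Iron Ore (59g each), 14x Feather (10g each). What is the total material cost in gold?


Cost breakdown:
  Iron Ore: 20 * 59 = 1180
  Feather: 14 * 10 = 140
Total = 1180 + 140 = 1320

1320 gold


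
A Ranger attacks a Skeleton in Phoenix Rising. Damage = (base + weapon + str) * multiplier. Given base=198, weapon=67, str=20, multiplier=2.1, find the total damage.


Sum base + weapon + str = 198 + 67 + 20 = 285
Multiply by 2.1:
285 * 2.1 = 598.5

598.5 damage


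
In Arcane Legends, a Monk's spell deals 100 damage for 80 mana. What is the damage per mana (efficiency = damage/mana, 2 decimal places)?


Efficiency = damage / mana
= 100 / 80
= 1.25

1.25 dmg/mana


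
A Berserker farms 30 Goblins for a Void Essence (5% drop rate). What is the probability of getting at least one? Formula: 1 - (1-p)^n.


P(at least one) = 1 - P(none) = 1 - (1-p)^n
p = 5/100 = 0.05
1 - p = 0.95
(1 - p)^30 = 0.95^30 = 0.214639
P(at least one) = 1 - 0.214639 = 0.7854

0.7854


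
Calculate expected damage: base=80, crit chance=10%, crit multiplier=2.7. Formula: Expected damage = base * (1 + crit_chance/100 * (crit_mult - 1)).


E[dmg] = base * (1 + crit_chance * (crit_mult - 1))
cc as decimal = 10/100 = 0.1
cm - 1 = 2.7 - 1 = 1.7
Bonus factor = 0.1 * 1.7 = 0.17
Total multiplier = 1 + 0.17 = 1.17
Expected damage = 80 * 1.17 = 93.60

93.60 damage


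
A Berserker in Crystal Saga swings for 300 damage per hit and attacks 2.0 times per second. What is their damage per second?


DPS = damage * attack_speed
= 300 * 2.0
= 600.0

600.0 DPS


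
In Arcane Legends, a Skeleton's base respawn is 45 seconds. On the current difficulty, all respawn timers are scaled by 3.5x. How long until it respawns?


Respawn time = base * multiplier
= 45 * 3.5
= 157.5 seconds

157.5 seconds


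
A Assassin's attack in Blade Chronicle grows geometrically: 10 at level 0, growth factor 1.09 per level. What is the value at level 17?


value = base * growth^level
= 10 * 1.09^17
= 10 * 4.327633
= 43.28

43.28 attack


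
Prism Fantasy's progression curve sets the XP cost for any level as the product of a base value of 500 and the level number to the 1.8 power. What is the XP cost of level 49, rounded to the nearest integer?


XP = 500 * level^1.8
Substitute level = 49:
XP = 500 * 49^1.8
= 500 * 1102.4349
= 551217

551217 XP


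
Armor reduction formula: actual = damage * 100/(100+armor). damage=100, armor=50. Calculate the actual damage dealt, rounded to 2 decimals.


actual = 100 * 100 / (100 + 50)
= 100 * 100 / 150
= 10000 / 150
= 66.67

66.67 damage


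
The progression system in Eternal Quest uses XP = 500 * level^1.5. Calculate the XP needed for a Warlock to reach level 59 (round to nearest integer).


XP = 500 * level^1.5
Substitute level = 59:
XP = 500 * 59^1.5
= 500 * 453.1876
= 226594

226594 XP


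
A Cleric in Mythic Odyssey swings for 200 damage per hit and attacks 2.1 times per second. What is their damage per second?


DPS = damage * attack_speed
= 200 * 2.1
= 420.0

420.0 DPS


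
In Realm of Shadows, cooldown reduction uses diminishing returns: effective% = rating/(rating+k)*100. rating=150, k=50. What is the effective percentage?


effective% = rating / (rating + k) * 100
= 150 / (150 + 50) * 100
= 150 / 200 * 100
= 0.75 * 100
= 75.00%

75.00%


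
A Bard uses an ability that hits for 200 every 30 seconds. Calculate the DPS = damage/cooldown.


DPS = damage / cooldown
= 200 / 30
= 6.67

6.67 DPS


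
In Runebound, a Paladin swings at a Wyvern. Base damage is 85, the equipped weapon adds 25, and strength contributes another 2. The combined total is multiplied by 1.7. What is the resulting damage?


Sum base + weapon + str = 85 + 25 + 2 = 112
Multiply by 1.7:
112 * 1.7 = 190.4

190.4 damage


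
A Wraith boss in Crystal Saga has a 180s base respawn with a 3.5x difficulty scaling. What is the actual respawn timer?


Respawn time = base * multiplier
= 180 * 3.5
= 630.0 seconds

630.0 seconds


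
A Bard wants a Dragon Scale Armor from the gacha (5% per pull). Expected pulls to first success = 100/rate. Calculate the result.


Expected pulls for a geometric distribution = 1/p = 100 / rate%
= 100 / 5
= 20.0

20.0 pulls


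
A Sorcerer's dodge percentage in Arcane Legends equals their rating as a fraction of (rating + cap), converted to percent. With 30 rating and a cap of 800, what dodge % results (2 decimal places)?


dodge% = 30 / (30 + 800) * 100
= 30 / 830 * 100
= 0.036145 * 100
= 3.61%

3.61%


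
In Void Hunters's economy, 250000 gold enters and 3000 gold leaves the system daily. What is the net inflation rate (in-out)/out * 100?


Net gold = 250000 - 3000 = 247000
Inflation rate = net / sunk * 100 = 247000 / 3000 * 100
= 82.333333 * 100
= 8233.33%

8233.33%


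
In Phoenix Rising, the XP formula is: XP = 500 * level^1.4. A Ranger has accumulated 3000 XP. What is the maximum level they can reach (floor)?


XP = 500 * level^1.4, so level = (XP / 500)^(1/1.4)
= (3000 / 500)^(1/1.4)
= 6.0^0.7143
= 3.596
Floor: level = 3

level 3


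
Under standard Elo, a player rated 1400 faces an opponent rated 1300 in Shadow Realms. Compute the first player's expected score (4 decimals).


Elo expected score: Ea = 1/(1 + 10^((Rb-Ra)/400))
Rb - Ra = 1300 - 1400 = -100
(Rb-Ra)/400 = -100/400 = -0.25
10^-0.25 = 0.562341
Ea = 1/(1 + 0.562341) = 1/1.562341 = 0.6401

0.6401


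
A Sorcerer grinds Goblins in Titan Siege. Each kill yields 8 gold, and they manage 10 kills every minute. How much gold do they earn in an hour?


Gold per minute = 8 * 10 = 80
Gold per hour = 80 * 60 = 4800

4800 gold/hour


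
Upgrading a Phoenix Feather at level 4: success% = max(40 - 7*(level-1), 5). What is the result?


raw_rate = 40 - 7 * (4 - 1)
= 40 - 7 * 3
= 40 - 21
= 19
Apply floor: max(19, 5) = 19%

19%


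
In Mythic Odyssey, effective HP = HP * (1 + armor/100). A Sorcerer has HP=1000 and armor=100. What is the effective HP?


EHP = 1000 * (1 + 100/100)
= 1000 * (1 + 1.0)
= 1000 * 2.0
= 2000.0

2000.0 EHP


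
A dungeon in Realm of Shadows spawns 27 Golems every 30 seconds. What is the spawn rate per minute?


Spawns per minute = count * (60 / interval)
= 27 * (60 / 30)
= 27 * 2.0
= 54.0

54.0 per minute


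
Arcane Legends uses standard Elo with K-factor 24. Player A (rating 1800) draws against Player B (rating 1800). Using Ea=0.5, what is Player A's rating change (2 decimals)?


Elo update: delta = K * (S - Ea), where S = 0.5 (draws)
S - Ea = 0.5 - 0.5 = 0.0
Rating change = 24 * 0.0
= 0.00

0.00 rating points


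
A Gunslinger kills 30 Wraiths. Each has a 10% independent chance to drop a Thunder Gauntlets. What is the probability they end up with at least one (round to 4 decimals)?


P(at least one) = 1 - P(none) = 1 - (1-p)^n
p = 10/100 = 0.1
1 - p = 0.9
(1 - p)^30 = 0.9^30 = 0.042391
P(at least one) = 1 - 0.042391 = 0.9576

0.9576


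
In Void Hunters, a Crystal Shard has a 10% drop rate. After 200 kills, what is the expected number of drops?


Expected drops = kills * (drop_rate / 100)
= 200 * (10 / 100)
= 200 * 0.1
= 20.0

20.0 drops


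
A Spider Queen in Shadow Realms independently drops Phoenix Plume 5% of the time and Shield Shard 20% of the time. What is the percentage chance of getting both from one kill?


For independent events, P(both) = P(A) * P(B)
= 5% * 20%
= 100 / 100 %
= 1.0%

1.0%


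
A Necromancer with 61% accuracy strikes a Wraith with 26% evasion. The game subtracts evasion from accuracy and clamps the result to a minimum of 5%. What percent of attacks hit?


accuracy - evasion = 61 - 26 = 35
Apply floor: max(35, 5) = 35
Hit chance = 35%

35%


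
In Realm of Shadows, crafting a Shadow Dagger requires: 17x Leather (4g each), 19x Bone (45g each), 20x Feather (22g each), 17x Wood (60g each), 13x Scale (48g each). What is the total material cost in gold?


Cost breakdown:
  Leather: 17 * 4 = 68
  Bone: 19 * 45 = 855
  Feather: 20 * 22 = 440
  Wood: 17 * 60 = 1020
  Scale: 13 * 48 = 624
Total = 68 + 855 + 440 + 1020 + 624 = 3007

3007 gold


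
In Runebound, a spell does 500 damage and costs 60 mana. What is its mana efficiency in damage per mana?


Efficiency = damage / mana
= 500 / 60
= 8.33

8.33 dmg/mana


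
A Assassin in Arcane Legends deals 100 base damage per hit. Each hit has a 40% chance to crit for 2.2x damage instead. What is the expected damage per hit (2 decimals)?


E[dmg] = base * (1 + crit_chance * (crit_mult - 1))
cc as decimal = 40/100 = 0.4
cm - 1 = 2.2 - 1 = 1.2
Bonus factor = 0.4 * 1.2 = 0.48
Total multiplier = 1 + 0.48 = 1.48
Expected damage = 100 * 1.48 = 148.00

148.00 damage


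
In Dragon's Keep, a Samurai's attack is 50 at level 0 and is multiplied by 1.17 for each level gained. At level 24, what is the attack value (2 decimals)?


value = base * growth^level
= 50 * 1.17^24
= 50 * 43.297287
= 2164.86

2164.86 attack


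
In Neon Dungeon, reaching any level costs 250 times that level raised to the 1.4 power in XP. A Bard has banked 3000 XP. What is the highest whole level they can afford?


XP = 250 * level^1.4, so level = (XP / 250)^(1/1.4)
= (3000 / 250)^(1/1.4)
= 12.0^0.7143
= 5.8999
Floor: level = 5

level 5


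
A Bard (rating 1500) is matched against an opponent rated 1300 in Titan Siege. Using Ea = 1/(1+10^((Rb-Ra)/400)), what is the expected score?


Elo expected score: Ea = 1/(1 + 10^((Rb-Ra)/400))
Rb - Ra = 1300 - 1500 = -200
(Rb-Ra)/400 = -200/400 = -0.5
10^-0.5 = 0.316228
Ea = 1/(1 + 0.316228) = 1/1.316228 = 0.7597

0.7597


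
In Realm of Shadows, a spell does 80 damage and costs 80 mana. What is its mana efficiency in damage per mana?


Efficiency = damage / mana
= 80 / 80
= 1.00

1.00 dmg/mana


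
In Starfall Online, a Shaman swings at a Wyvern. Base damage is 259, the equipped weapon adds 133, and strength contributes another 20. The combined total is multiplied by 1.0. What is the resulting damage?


Sum base + weapon + str = 259 + 133 + 20 = 412
Multiply by 1.0:
412 * 1.0 = 412.0

412.0 damage


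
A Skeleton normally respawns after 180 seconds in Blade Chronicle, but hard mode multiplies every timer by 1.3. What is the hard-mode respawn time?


Respawn time = base * multiplier
= 180 * 1.3
= 234.0 seconds

234.0 seconds


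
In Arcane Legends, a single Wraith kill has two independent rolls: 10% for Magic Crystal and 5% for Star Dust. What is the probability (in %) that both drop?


For independent events, P(both) = P(A) * P(B)
= 10% * 5%
= 50 / 100 %
= 0.5%

0.5%


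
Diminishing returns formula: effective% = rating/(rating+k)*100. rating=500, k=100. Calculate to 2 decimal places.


effective% = rating / (rating + k) * 100
= 500 / (500 + 100) * 100
= 500 / 600 * 100
= 0.833333 * 100
= 83.33%

83.33%


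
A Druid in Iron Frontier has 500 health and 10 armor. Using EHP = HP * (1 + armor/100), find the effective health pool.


EHP = 500 * (1 + 10/100)
= 500 * (1 + 0.1)
= 500 * 1.1
= 550.0

550.0 EHP


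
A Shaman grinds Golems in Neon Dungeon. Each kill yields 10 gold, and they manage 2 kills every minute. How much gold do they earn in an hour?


Gold per minute = 10 * 2 = 20
Gold per hour = 20 * 60 = 1200

1200 gold/hour


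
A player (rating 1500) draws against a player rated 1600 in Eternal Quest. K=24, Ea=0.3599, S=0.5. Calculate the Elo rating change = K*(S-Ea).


Elo update: delta = K * (S - Ea), where S = 0.5 (draws)
S - Ea = 0.5 - 0.3599 = 0.1401
Rating change = 24 * 0.1401
= 3.36

3.36 rating points


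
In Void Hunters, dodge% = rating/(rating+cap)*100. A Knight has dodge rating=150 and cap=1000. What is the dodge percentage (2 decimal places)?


dodge% = 150 / (150 + 1000) * 100
= 150 / 1150 * 100
= 0.130435 * 100
= 13.04%

13.04%


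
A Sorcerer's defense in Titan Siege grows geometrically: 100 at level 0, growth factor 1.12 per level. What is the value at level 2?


value = base * growth^level
= 100 * 1.12^2
= 100 * 1.2544
= 125.44

125.44 defense


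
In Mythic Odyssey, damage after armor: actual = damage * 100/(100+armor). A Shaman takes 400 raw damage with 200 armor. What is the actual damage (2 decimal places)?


actual = 400 * 100 / (100 + 200)
= 400 * 100 / 300
= 40000 / 300
= 133.33

133.33 damage


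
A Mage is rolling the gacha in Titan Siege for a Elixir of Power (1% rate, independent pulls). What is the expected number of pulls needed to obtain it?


Expected pulls for a geometric distribution = 1/p = 100 / rate%
= 100 / 1
= 100.0

100.0 pulls


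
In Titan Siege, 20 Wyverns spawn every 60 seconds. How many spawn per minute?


Spawns per minute = count * (60 / interval)
= 20 * (60 / 60)
= 20 * 1.0
= 20.0

20.0 per minute


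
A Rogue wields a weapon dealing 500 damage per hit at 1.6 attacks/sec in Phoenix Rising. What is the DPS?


DPS = damage * attack_speed
= 500 * 1.6
= 800.0

800.0 DPS


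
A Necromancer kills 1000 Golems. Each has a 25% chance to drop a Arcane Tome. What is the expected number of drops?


Expected drops = kills * (drop_rate / 100)
= 1000 * (25 / 100)
= 1000 * 0.25
= 250.0

250.0 drops


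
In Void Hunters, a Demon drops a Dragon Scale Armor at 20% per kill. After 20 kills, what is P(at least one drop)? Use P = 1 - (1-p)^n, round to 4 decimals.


P(at least one) = 1 - P(none) = 1 - (1-p)^n
p = 20/100 = 0.2
1 - p = 0.8
(1 - p)^20 = 0.8^20 = 0.011529
P(at least one) = 1 - 0.011529 = 0.9885

0.9885


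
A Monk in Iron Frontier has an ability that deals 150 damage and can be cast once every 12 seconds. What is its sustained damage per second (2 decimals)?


DPS = damage / cooldown
= 150 / 12
= 12.50

12.50 DPS


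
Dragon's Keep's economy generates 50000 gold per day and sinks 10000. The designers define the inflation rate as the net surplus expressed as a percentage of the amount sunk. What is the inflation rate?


Net gold = 50000 - 10000 = 40000
Inflation rate = net / sunk * 100 = 40000 / 10000 * 100
= 4.0 * 100
= 400.00%

400.00%


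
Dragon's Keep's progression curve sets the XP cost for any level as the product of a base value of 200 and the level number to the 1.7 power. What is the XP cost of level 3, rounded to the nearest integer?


XP = 200 * level^1.7
Substitute level = 3:
XP = 200 * 3^1.7
= 200 * 6.473
= 1295

1295 XP


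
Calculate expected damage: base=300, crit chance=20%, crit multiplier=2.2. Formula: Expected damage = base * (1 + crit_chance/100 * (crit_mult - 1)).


E[dmg] = base * (1 + crit_chance * (crit_mult - 1))
cc as decimal = 20/100 = 0.2
cm - 1 = 2.2 - 1 = 1.2
Bonus factor = 0.2 * 1.2 = 0.24
Total multiplier = 1 + 0.24 = 1.24
Expected damage = 300 * 1.24 = 372.00

372.00 damage


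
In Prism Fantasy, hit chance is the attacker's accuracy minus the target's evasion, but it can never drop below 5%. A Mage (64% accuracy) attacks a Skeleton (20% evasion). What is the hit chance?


accuracy - evasion = 64 - 20 = 44
Apply floor: max(44, 5) = 44
Hit chance = 44%

44%


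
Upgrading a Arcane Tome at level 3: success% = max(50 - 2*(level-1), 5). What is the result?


raw_rate = 50 - 2 * (3 - 1)
= 50 - 2 * 2
= 50 - 4
= 46
Apply floor: max(46, 5) = 46%

46%


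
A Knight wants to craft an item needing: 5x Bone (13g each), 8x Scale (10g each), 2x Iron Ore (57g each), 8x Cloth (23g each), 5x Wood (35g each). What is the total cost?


Cost breakdown:
  Bone: 5 * 13 = 65
  Scale: 8 * 10 = 80
  Iron Ore: 2 * 57 = 114
  Cloth: 8 * 23 = 184
  Wood: 5 * 35 = 175
Total = 65 + 80 + 114 + 184 + 175 = 618

618 gold


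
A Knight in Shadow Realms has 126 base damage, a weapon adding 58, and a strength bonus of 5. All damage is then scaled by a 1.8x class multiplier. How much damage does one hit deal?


Sum base + weapon + str = 126 + 58 + 5 = 189
Multiply by 1.8:
189 * 1.8 = 340.2

340.2 damage


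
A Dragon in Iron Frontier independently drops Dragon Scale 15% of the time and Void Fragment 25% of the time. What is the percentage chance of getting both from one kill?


For independent events, P(both) = P(A) * P(B)
= 15% * 25%
= 375 / 100 %
= 3.75%

3.75%


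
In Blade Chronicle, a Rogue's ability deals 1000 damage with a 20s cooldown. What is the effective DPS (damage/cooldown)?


DPS = damage / cooldown
= 1000 / 20
= 50.00

50.00 DPS


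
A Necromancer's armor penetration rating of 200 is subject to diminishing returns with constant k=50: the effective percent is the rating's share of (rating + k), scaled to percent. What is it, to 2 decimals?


effective% = rating / (rating + k) * 100
= 200 / (200 + 50) * 100
= 200 / 250 * 100
= 0.8 * 100
= 80.00%

80.00%


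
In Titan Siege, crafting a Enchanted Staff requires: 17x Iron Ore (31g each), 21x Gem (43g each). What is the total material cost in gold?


Cost breakdown:
  Iron Ore: 17 * 31 = 527
  Gem: 21 * 43 = 903
Total = 527 + 903 = 1430

1430 gold


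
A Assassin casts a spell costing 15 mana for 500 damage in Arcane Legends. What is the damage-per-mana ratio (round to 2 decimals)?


Efficiency = damage / mana
= 500 / 15
= 33.33

33.33 dmg/mana


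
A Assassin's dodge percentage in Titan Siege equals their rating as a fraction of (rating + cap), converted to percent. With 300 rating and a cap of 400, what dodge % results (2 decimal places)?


dodge% = 300 / (300 + 400) * 100
= 300 / 700 * 100
= 0.428571 * 100
= 42.86%

42.86%


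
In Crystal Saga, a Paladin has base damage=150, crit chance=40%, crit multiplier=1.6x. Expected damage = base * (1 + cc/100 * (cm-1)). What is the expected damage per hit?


E[dmg] = base * (1 + crit_chance * (crit_mult - 1))
cc as decimal = 40/100 = 0.4
cm - 1 = 1.6 - 1 = 0.6
Bonus factor = 0.4 * 0.6 = 0.24
Total multiplier = 1 + 0.24 = 1.24
Expected damage = 150 * 1.24 = 186.00

186.00 damage


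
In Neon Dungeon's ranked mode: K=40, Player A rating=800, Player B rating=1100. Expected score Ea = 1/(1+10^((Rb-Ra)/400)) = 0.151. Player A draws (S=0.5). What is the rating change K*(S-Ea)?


Elo update: delta = K * (S - Ea), where S = 0.5 (draws)
S - Ea = 0.5 - 0.151 = 0.349
Rating change = 40 * 0.349
= 13.96

13.96 rating points


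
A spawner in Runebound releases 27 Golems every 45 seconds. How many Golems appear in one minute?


Spawns per minute = count * (60 / interval)
= 27 * (60 / 45)
= 27 * 1.3333
= 36.0

36.0 per minute


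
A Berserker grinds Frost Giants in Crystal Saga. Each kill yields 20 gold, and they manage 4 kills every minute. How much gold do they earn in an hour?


Gold per minute = 20 * 4 = 80
Gold per hour = 80 * 60 = 4800

4800 gold/hour


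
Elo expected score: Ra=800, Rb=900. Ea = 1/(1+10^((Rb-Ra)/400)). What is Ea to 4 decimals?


Elo expected score: Ea = 1/(1 + 10^((Rb-Ra)/400))
Rb - Ra = 900 - 800 = 100
(Rb-Ra)/400 = 100/400 = 0.25
10^0.25 = 1.778279
Ea = 1/(1 + 1.778279) = 1/2.778279 = 0.3599

0.3599


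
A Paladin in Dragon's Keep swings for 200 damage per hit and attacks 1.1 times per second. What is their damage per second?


DPS = damage * attack_speed
= 200 * 1.1
= 220.0

220.0 DPS


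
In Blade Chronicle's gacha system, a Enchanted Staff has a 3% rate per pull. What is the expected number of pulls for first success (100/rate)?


Expected pulls for a geometric distribution = 1/p = 100 / rate%
= 100 / 3
= 33.33

33.33 pulls


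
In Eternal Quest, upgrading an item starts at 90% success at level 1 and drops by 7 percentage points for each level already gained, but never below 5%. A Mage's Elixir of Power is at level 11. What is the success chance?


raw_rate = 90 - 7 * (11 - 1)
= 90 - 7 * 10
= 90 - 70
= 20
Apply floor: max(20, 5) = 20%

20%


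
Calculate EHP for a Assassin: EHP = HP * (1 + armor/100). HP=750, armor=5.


EHP = 750 * (1 + 5/100)
= 750 * (1 + 0.05)
= 750 * 1.05
= 787.5

787.5 EHP


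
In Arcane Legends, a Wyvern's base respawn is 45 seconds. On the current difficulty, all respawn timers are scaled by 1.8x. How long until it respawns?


Respawn time = base * multiplier
= 45 * 1.8
= 81.0 seconds

81.0 seconds


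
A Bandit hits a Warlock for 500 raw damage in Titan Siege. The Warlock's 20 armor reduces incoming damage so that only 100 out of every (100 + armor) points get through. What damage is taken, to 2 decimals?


actual = 500 * 100 / (100 + 20)
= 500 * 100 / 120
= 50000 / 120
= 416.67

416.67 damage


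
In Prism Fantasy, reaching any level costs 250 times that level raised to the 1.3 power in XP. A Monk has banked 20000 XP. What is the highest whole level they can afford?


XP = 250 * level^1.3, so level = (XP / 250)^(1/1.3)
= (20000 / 250)^(1/1.3)
= 80.0^0.7692
= 29.1015
Floor: level = 29

level 29


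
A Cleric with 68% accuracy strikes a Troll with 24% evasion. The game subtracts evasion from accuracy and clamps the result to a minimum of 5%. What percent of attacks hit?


accuracy - evasion = 68 - 24 = 44
Apply floor: max(44, 5) = 44
Hit chance = 44%

44%


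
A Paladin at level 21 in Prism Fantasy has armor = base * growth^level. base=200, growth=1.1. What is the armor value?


value = base * growth^level
= 200 * 1.1^21
= 200 * 7.40025
= 1480.05

1480.05 armor


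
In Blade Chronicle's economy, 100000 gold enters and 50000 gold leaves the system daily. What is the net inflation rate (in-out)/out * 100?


Net gold = 100000 - 50000 = 50000
Inflation rate = net / sunk * 100 = 50000 / 50000 * 100
= 1.0 * 100
= 100.00%

100.00%


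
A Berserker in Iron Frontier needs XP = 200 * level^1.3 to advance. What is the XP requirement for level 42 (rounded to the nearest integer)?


XP = 200 * level^1.3
Substitute level = 42:
XP = 200 * 42^1.3
= 200 * 128.8914
= 25778

25778 XP


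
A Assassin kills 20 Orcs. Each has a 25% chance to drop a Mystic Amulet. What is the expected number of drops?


Expected drops = kills * (drop_rate / 100)
= 20 * (25 / 100)
= 20 * 0.25
= 5.0

5.0 drops


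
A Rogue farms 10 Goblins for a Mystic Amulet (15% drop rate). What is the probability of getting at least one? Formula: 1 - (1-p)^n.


P(at least one) = 1 - P(none) = 1 - (1-p)^n
p = 15/100 = 0.15
1 - p = 0.85
(1 - p)^10 = 0.85^10 = 0.196874
P(at least one) = 1 - 0.196874 = 0.8031

0.8031


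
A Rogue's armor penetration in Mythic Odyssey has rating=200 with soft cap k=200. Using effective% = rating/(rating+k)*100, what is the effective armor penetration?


effective% = rating / (rating + k) * 100
= 200 / (200 + 200) * 100
= 200 / 400 * 100
= 0.5 * 100
= 50.00%

50.00%


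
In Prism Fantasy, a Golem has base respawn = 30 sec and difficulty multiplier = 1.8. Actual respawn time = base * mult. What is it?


Respawn time = base * multiplier
= 30 * 1.8
= 54.0 seconds

54.0 seconds


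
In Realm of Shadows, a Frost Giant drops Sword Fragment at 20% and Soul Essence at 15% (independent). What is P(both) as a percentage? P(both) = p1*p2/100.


For independent events, P(both) = P(A) * P(B)
= 20% * 15%
= 300 / 100 %
= 3.0%

3.0%


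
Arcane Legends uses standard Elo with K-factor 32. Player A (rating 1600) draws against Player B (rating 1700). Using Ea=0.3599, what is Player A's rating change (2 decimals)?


Elo update: delta = K * (S - Ea), where S = 0.5 (draws)
S - Ea = 0.5 - 0.3599 = 0.1401
Rating change = 32 * 0.1401
= 4.48

4.48 rating points


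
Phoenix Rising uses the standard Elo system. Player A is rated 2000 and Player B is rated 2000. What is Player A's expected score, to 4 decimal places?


Elo expected score: Ea = 1/(1 + 10^((Rb-Ra)/400))
Rb - Ra = 2000 - 2000 = 0
(Rb-Ra)/400 = 0/400 = 0.0
10^0.0 = 1.0
Ea = 1/(1 + 1.0) = 1/2.0 = 0.5000

0.5000


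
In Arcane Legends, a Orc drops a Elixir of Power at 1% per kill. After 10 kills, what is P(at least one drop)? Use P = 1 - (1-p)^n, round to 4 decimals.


P(at least one) = 1 - P(none) = 1 - (1-p)^n
p = 1/100 = 0.01
1 - p = 0.99
(1 - p)^10 = 0.99^10 = 0.904382
P(at least one) = 1 - 0.904382 = 0.0956

0.0956


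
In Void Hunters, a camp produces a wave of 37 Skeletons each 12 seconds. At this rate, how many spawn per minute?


Spawns per minute = count * (60 / interval)
= 37 * (60 / 12)
= 37 * 5.0
= 185.0

185.0 per minute


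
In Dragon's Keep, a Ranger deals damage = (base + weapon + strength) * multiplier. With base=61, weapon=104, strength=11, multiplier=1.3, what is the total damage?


Sum base + weapon + str = 61 + 104 + 11 = 176
Multiply by 1.3:
176 * 1.3 = 228.8

228.8 damage


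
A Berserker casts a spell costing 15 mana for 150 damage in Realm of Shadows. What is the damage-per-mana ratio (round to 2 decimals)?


Efficiency = damage / mana
= 150 / 15
= 10.00

10.00 dmg/mana


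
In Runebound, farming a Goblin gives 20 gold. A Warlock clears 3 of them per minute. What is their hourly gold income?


Gold per minute = 20 * 3 = 60
Gold per hour = 60 * 60 = 3600

3600 gold/hour


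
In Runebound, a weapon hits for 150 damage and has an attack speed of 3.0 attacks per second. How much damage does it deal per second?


DPS = damage * attack_speed
= 150 * 3.0
= 450.0

450.0 DPS


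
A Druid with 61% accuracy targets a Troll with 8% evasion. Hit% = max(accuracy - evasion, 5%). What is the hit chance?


accuracy - evasion = 61 - 8 = 53
Apply floor: max(53, 5) = 53
Hit chance = 53%

53%


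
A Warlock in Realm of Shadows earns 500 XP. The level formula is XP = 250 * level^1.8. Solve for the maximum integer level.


XP = 250 * level^1.8, so level = (XP / 250)^(1/1.8)
= (500 / 250)^(1/1.8)
= 2.0^0.5556
= 1.4697
Floor: level = 1

level 1


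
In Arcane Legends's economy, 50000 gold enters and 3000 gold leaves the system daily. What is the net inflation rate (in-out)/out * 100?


Net gold = 50000 - 3000 = 47000
Inflation rate = net / sunk * 100 = 47000 / 3000 * 100
= 15.666667 * 100
= 1566.67%

1566.67%


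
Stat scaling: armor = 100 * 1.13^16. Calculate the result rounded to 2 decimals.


value = base * growth^level
= 100 * 1.13^16
= 100 * 7.067326
= 706.73

706.73 armor


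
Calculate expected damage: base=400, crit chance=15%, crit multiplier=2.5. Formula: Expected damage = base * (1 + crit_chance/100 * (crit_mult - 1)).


E[dmg] = base * (1 + crit_chance * (crit_mult - 1))
cc as decimal = 15/100 = 0.15
cm - 1 = 2.5 - 1 = 1.5
Bonus factor = 0.15 * 1.5 = 0.225
Total multiplier = 1 + 0.225 = 1.225
Expected damage = 400 * 1.225 = 490.00

490.00 damage
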